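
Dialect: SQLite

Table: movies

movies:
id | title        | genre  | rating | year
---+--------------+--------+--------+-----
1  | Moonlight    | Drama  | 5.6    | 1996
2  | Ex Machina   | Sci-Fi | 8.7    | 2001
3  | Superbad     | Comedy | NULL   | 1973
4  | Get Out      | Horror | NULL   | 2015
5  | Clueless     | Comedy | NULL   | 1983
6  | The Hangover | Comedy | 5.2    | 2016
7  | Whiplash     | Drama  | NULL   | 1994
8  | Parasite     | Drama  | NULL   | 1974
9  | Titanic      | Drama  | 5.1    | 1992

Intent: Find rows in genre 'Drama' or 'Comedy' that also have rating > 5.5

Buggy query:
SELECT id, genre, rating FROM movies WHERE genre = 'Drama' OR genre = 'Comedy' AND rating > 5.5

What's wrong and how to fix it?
Bug: Without parentheses, AND is evaluated before OR, so the rating filter only applies to the 'Comedy' branch

Fix: Add parentheses around the OR so the AND applies to both alternatives

Corrected query:
SELECT id, genre, rating FROM movies WHERE (genre = 'Drama' OR genre = 'Comedy') AND rating > 5.5

Result:
id | genre | rating
---+-------+-------
1  | Drama | 5.6   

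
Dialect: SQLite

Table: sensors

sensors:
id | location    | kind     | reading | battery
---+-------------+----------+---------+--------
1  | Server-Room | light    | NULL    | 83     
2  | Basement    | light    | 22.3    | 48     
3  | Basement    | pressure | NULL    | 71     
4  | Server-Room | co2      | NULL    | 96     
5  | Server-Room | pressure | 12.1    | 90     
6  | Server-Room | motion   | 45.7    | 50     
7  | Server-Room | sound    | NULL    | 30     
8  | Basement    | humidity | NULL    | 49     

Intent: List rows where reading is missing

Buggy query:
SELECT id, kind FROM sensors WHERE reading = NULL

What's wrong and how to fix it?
Bug: Comparing to NULL with '=' never matches; NULL = NULL is unknown, not true

Fix: Replace '= NULL' with 'IS NULL'

Corrected query:
SELECT id, kind FROM sensors WHERE reading IS NULL

Result:
id | kind    
---+---------
1  | light   
3  | pressure
4  | co2     
7  | sound   
8  | humidity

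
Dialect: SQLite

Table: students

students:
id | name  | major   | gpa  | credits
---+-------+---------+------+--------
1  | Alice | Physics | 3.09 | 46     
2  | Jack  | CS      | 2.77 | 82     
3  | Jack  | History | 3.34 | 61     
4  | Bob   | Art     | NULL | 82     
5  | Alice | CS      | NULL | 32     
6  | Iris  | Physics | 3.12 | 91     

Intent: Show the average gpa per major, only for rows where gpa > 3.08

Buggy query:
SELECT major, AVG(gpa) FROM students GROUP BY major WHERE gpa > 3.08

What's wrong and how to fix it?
Bug: WHERE cannot follow GROUP BY

Fix: Place WHERE between FROM and GROUP BY

Corrected query:
SELECT major, AVG(gpa) FROM students WHERE gpa > 3.08 GROUP BY major

Result:
major   | AVG(gpa)
--------+---------
History | 3.34    
Physics | 3.105   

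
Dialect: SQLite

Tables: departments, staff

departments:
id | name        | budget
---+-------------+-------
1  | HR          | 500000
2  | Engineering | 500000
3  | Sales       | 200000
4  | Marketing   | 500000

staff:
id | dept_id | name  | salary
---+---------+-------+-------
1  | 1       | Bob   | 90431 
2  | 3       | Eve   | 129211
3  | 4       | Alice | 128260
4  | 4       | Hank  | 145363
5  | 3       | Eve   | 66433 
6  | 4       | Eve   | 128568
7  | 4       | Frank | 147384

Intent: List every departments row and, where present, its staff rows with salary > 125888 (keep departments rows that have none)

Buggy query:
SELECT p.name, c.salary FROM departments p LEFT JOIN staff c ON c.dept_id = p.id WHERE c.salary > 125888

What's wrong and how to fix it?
Bug: Filtering c.salary in WHERE discards the NULL rows produced by LEFT JOIN, turning it into an inner join

Fix: Put 'c.salary > 125888' in the JOIN's ON clause instead of WHERE

Corrected query:
SELECT p.name, c.salary FROM departments p LEFT JOIN staff c ON c.dept_id = p.id AND c.salary > 125888

Result:
name        | salary
------------+-------
HR          | NULL  
Engineering | NULL  
Sales       | 129211
Marketing   | 128260
Marketing   | 128568
Marketing   | 145363
Marketing   | 147384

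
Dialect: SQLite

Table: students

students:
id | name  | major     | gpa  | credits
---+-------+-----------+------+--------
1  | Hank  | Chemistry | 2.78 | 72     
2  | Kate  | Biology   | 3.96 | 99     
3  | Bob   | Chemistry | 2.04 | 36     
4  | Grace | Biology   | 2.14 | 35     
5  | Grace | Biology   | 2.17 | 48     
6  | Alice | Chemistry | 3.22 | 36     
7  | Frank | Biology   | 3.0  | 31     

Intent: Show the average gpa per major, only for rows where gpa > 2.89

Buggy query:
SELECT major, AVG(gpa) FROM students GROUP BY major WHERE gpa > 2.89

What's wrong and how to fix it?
Bug: Row-level WHERE must come before GROUP BY in the clause order

Fix: Move the WHERE clause before GROUP BY

Corrected query:
SELECT major, AVG(gpa) FROM students WHERE gpa > 2.89 GROUP BY major

Result:
major     | AVG(gpa)
----------+---------
Biology   | 3.48    
Chemistry | 3.22    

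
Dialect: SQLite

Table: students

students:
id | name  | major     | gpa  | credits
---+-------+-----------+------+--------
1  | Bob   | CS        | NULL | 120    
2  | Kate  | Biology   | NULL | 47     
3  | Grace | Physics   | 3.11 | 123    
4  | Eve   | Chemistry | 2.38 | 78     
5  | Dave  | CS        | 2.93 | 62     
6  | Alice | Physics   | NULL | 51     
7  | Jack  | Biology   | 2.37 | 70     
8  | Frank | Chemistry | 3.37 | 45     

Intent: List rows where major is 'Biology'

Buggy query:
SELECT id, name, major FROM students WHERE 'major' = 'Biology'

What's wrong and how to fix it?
Bug: Single quotes denote string literals in SQL; the column name is being compared as a constant string

Fix: Remove the quotes around the column name (or use double quotes for an identifier)

Corrected query:
SELECT id, name, major FROM students WHERE major = 'Biology'

Result:
id | name | major  
---+------+--------
2  | Kate | Biology
7  | Jack | Biology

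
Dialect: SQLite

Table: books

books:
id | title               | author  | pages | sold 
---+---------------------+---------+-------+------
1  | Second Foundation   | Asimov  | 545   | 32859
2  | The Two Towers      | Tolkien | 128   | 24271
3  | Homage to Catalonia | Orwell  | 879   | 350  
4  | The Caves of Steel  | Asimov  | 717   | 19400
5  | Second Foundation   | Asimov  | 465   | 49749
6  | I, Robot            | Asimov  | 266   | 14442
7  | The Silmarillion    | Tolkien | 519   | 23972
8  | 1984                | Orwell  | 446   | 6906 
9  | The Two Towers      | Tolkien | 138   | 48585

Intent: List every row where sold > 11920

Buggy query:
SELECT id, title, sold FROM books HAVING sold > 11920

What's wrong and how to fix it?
Bug: This is a non-aggregate query (no GROUP BY, no aggregates), so in SQLite the HAVING clause is invalid here; a row-level condition belongs in WHERE

Fix: Replace HAVING with WHERE since the condition applies to individual rows

Corrected query:
SELECT id, title, sold FROM books WHERE sold > 11920

Result:
id | title              | sold 
---+--------------------+------
1  | Second Foundation  | 32859
2  | The Two Towers     | 24271
4  | The Caves of Steel | 19400
5  | Second Foundation  | 49749
6  | I, Robot           | 14442
7  | The Silmarillion   | 23972
9  | The Two Towers     | 48585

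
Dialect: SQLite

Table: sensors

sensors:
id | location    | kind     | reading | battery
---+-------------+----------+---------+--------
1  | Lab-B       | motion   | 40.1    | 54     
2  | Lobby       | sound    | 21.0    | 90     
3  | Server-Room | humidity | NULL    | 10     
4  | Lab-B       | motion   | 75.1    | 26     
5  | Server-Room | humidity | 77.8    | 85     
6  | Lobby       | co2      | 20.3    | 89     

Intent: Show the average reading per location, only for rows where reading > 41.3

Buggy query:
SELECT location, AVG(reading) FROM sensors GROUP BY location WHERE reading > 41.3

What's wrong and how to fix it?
Bug: Row-level WHERE must come before GROUP BY in the clause order

Fix: Place WHERE between FROM and GROUP BY

Corrected query:
SELECT location, AVG(reading) FROM sensors WHERE reading > 41.3 GROUP BY location

Result:
location    | AVG(reading)
------------+-------------
Lab-B       | 75.1        
Server-Room | 77.8        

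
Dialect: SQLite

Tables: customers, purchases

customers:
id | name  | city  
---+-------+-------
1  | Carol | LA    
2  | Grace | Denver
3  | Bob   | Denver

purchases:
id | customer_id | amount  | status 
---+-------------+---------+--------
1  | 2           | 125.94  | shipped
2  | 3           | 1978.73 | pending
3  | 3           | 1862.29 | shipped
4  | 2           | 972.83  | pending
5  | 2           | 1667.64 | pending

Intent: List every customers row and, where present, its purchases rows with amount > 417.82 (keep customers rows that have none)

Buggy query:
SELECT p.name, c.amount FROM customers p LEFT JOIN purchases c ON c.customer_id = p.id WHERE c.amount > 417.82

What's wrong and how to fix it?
Bug: Filtering c.amount in WHERE discards the NULL rows produced by LEFT JOIN, turning it into an inner join

Fix: Put 'c.amount > 417.82' in the JOIN's ON clause instead of WHERE

Corrected query:
SELECT p.name, c.amount FROM customers p LEFT JOIN purchases c ON c.customer_id = p.id AND c.amount > 417.82

Result:
name  | amount 
------+--------
Carol | NULL   
Grace | 972.83 
Grace | 1667.64
Bob   | 1862.29
Bob   | 1978.73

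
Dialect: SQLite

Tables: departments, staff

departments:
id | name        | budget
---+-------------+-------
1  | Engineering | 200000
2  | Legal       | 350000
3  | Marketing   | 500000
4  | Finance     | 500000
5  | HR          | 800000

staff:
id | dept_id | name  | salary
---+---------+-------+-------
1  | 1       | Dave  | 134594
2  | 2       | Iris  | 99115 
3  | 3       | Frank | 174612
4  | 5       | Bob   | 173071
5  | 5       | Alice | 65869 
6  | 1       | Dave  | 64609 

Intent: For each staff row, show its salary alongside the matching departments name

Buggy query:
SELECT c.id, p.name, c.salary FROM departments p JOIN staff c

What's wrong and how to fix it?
Bug: JOIN with no ON clause produces a cartesian product; every staff row pairs with every departments row

Fix: Add ON c.dept_id = p.id to the JOIN

Corrected query:
SELECT c.id, p.name, c.salary FROM departments p JOIN staff c ON c.dept_id = p.id

Result:
id | name        | salary
---+-------------+-------
1  | Engineering | 134594
2  | Legal       | 99115 
3  | Marketing   | 174612
4  | HR          | 173071
5  | HR          | 65869 
6  | Engineering | 64609 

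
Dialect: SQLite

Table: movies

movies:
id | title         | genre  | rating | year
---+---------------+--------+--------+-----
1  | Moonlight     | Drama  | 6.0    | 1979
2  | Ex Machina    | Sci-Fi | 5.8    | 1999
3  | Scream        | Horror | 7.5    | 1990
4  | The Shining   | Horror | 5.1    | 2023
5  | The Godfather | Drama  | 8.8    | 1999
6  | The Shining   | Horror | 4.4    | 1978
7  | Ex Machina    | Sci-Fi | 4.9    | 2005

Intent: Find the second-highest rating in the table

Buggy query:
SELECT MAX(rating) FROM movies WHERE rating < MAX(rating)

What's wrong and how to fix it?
Bug: The inner MAX is an aggregate inside WHERE, which is not allowed

Fix: Compute the overall MAX in a subquery, then take MAX of rows below it

Corrected query:
SELECT MAX(rating) FROM movies WHERE rating < (SELECT MAX(rating) FROM movies)

Result:
MAX(rating)
-----------
7.5        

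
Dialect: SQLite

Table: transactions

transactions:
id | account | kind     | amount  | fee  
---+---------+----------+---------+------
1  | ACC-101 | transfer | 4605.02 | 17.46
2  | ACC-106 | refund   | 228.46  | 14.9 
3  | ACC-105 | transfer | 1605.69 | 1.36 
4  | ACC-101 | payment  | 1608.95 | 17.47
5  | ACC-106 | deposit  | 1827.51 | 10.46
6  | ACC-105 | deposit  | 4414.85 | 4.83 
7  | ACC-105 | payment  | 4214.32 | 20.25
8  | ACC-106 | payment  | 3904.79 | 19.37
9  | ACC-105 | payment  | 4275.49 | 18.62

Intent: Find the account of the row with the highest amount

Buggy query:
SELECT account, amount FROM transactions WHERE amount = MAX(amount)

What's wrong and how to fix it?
Bug: WHERE is evaluated per row; an aggregate over the whole table isn't defined there

Fix: Use a subquery: WHERE amount = (SELECT MAX(amount) FROM transactions)

Corrected query:
SELECT account, amount FROM transactions WHERE amount = (SELECT MAX(amount) FROM transactions)

Result:
account | amount 
--------+--------
ACC-101 | 4605.02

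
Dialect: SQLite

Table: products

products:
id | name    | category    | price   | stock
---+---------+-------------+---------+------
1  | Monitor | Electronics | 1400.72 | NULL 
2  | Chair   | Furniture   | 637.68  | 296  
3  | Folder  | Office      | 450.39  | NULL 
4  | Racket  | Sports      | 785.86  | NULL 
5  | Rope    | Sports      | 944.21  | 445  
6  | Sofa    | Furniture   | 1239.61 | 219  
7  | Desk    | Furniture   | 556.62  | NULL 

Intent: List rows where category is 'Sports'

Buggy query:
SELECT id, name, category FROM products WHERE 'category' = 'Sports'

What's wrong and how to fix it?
Bug: 'category' in single quotes is a string literal, not the column; the comparison is literal-vs-literal and never true

Fix: Reference the column as category without single quotes

Corrected query:
SELECT id, name, category FROM products WHERE category = 'Sports'

Result:
id | name   | category
---+--------+---------
4  | Racket | Sports  
5  | Rope   | Sports  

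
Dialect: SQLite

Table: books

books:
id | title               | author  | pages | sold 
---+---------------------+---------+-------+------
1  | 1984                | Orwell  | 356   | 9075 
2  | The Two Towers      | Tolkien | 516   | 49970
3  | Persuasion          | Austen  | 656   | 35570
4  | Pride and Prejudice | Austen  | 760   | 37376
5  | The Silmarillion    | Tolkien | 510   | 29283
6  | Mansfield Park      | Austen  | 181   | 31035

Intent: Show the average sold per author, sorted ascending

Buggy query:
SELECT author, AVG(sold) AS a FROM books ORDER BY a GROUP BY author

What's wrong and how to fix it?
Bug: ORDER BY appears before GROUP BY; SQL clause order requires GROUP BY first

Fix: Reorder: SELECT … FROM … GROUP BY … ORDER BY …

Corrected query:
SELECT author, AVG(sold) AS a FROM books GROUP BY author ORDER BY a

Result:
author  | a           
--------+-------------
Orwell  | 9075        
Austen  | 34660.333333
Tolkien | 39626.5     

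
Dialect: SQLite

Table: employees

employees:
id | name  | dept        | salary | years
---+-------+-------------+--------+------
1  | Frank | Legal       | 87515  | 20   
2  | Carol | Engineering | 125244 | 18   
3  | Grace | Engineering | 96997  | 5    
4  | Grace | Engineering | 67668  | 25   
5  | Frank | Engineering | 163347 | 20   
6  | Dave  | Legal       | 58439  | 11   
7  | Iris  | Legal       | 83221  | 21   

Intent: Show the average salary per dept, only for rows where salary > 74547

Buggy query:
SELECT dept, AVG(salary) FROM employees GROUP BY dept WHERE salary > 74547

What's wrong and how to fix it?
Bug: WHERE cannot follow GROUP BY

Fix: Place WHERE between FROM and GROUP BY

Corrected query:
SELECT dept, AVG(salary) FROM employees WHERE salary > 74547 GROUP BY dept

Result:
dept        | AVG(salary)  
------------+--------------
Engineering | 128529.333333
Legal       | 85368        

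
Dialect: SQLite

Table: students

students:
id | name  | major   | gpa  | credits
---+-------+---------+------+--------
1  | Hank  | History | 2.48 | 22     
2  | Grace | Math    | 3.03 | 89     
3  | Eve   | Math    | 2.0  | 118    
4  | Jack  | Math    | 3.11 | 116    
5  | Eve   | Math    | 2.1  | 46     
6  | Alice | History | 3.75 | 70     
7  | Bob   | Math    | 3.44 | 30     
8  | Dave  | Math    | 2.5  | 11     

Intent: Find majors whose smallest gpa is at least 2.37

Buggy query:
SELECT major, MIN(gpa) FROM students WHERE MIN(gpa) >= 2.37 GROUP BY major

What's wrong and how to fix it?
Bug: Aggregates like MIN are computed per group after WHERE runs

Fix: Replace WHERE with HAVING after the GROUP BY

Corrected query:
SELECT major, MIN(gpa) FROM students GROUP BY major HAVING MIN(gpa) >= 2.37

Result:
major   | MIN(gpa)
--------+---------
History | 2.48    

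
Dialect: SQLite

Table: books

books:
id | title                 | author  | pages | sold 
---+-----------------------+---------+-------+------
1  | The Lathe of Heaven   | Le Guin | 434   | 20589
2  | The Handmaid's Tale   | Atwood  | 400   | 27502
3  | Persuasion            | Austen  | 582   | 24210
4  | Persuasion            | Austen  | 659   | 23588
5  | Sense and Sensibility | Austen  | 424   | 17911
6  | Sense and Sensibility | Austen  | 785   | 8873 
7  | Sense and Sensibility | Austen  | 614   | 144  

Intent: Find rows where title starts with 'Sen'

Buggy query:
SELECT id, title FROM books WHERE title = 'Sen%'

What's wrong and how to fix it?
Bug: '=' compares the literal string including the % character; pattern matching needs LIKE

Fix: Replace '=' with LIKE so 'Sen%' is treated as a pattern

Corrected query:
SELECT id, title FROM books WHERE title LIKE 'Sen%'

Result:
id | title                
---+----------------------
5  | Sense and Sensibility
6  | Sense and Sensibility
7  | Sense and Sensibility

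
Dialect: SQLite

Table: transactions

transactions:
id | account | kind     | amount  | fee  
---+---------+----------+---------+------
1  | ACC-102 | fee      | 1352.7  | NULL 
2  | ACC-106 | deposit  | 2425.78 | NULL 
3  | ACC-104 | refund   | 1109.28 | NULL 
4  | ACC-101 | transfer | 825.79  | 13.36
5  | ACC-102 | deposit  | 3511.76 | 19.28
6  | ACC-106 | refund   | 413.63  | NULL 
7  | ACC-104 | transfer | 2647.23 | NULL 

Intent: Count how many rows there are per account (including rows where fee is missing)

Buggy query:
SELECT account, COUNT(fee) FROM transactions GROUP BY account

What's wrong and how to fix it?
Bug: COUNT(fee) skips NULLs, so groups with missing fee are undercounted

Fix: Use COUNT(*) to count all rows regardless of NULL

Corrected query:
SELECT account, COUNT(*) FROM transactions GROUP BY account

Result:
account | COUNT(*)
--------+---------
ACC-101 | 1       
ACC-102 | 2       
ACC-104 | 2       
ACC-106 | 2       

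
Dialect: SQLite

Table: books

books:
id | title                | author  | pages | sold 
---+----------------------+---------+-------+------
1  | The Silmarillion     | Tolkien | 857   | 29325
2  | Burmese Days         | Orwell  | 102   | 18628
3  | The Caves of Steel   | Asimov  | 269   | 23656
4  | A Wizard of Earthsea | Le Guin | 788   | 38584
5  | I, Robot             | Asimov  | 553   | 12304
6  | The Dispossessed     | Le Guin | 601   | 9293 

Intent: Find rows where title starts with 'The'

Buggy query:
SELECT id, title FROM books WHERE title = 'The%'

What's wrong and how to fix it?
Bug: '=' compares the literal string including the % character; pattern matching needs LIKE

Fix: Replace '=' with LIKE so 'The%' is treated as a pattern

Corrected query:
SELECT id, title FROM books WHERE title LIKE 'The%'

Result:
id | title             
---+-------------------
1  | The Silmarillion  
3  | The Caves of Steel
6  | The Dispossessed  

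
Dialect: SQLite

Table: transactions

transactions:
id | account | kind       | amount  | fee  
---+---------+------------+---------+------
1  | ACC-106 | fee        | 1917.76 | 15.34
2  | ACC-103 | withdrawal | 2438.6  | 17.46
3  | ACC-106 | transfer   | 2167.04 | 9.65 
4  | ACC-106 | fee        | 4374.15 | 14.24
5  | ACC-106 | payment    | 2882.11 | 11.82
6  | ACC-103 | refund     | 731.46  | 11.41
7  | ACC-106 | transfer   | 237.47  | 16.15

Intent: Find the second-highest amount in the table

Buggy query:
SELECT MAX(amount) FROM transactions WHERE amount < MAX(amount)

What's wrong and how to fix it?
Bug: The inner MAX is an aggregate inside WHERE, which is not allowed

Fix: Put the inner MAX in a scalar subquery

Corrected query:
SELECT MAX(amount) FROM transactions WHERE amount < (SELECT MAX(amount) FROM transactions)

Result:
MAX(amount)
-----------
2882.11    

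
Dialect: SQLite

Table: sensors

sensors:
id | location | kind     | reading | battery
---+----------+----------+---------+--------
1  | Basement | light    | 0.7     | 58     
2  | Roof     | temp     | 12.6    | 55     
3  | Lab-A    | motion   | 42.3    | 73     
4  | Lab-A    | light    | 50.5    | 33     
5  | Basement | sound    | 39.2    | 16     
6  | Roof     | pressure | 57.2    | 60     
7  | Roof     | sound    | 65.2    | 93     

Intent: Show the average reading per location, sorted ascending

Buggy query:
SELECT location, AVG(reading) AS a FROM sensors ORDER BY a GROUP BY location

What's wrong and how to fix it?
Bug: GROUP BY must precede ORDER BY

Fix: Move ORDER BY to the end, after GROUP BY

Corrected query:
SELECT location, AVG(reading) AS a FROM sensors GROUP BY location ORDER BY a

Result:
location | a    
---------+------
Basement | 19.95
Roof     | 45   
Lab-A    | 46.4 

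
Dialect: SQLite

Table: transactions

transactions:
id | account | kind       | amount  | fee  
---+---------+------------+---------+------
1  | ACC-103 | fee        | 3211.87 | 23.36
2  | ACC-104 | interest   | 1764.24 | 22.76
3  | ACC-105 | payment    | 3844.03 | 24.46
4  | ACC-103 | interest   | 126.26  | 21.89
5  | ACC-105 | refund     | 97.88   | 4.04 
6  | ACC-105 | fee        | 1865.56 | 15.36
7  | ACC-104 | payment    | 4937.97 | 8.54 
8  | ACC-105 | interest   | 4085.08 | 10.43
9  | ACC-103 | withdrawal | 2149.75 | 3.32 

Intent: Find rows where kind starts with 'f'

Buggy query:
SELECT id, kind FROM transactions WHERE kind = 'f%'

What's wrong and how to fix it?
Bug: '=' compares the literal string including the % character; pattern matching needs LIKE

Fix: Replace '=' with LIKE so 'f%' is treated as a pattern

Corrected query:
SELECT id, kind FROM transactions WHERE kind LIKE 'f%'

Result:
id | kind
---+-----
1  | fee 
6  | fee 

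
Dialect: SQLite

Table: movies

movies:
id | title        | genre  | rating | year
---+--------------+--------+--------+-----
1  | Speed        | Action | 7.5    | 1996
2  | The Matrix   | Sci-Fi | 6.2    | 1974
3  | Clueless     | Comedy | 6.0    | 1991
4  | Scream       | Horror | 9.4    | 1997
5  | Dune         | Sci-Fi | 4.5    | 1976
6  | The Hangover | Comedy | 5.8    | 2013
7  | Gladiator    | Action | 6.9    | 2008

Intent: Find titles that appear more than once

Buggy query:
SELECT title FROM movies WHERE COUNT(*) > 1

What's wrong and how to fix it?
Bug: COUNT(*) is an aggregate and cannot be used in WHERE

Fix: GROUP BY title, then filter groups with HAVING COUNT(*) > 1

Corrected query:
SELECT title FROM movies GROUP BY title HAVING COUNT(*) > 1

Result:
(no rows)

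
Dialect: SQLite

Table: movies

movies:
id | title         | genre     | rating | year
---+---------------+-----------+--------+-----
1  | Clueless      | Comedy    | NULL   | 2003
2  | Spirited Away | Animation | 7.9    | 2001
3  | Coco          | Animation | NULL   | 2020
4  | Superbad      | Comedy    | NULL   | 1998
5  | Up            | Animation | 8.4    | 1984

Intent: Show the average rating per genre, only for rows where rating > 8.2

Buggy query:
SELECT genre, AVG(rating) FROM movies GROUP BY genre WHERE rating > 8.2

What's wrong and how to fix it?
Bug: WHERE cannot follow GROUP BY

Fix: Place WHERE between FROM and GROUP BY

Corrected query:
SELECT genre, AVG(rating) FROM movies WHERE rating > 8.2 GROUP BY genre

Result:
genre     | AVG(rating)
----------+------------
Animation | 8.4        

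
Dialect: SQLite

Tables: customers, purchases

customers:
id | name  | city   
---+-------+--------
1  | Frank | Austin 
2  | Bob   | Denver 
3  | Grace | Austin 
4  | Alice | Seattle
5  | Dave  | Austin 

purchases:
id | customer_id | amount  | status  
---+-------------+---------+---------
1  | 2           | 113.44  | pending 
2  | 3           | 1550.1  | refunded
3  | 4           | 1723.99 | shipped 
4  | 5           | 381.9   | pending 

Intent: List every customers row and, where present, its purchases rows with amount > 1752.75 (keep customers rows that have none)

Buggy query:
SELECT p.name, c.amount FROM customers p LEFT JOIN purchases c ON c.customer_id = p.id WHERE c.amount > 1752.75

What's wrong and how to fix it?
Bug: A WHERE condition on the right-hand table after LEFT JOIN drops unmatched parents

Fix: Move the right-table condition into the ON clause so unmatched parents are kept

Corrected query:
SELECT p.name, c.amount FROM customers p LEFT JOIN purchases c ON c.customer_id = p.id AND c.amount > 1752.75

Result:
name  | amount
------+-------
Frank | NULL  
Bob   | NULL  
Grace | NULL  
Alice | NULL  
Dave  | NULL  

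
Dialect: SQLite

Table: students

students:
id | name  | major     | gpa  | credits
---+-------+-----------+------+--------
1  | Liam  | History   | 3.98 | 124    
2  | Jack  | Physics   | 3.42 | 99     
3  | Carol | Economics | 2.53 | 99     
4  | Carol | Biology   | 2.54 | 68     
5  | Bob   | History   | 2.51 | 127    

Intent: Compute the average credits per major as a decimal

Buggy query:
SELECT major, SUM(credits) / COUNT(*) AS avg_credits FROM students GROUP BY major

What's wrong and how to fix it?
Bug: SUM(credits) and COUNT(*) are both integers; the division truncates the fractional part

Fix: Multiply by 1.0 (or CAST to REAL) to force floating-point division

Corrected query:
SELECT major, SUM(credits) * 1.0 / COUNT(*) AS avg_credits FROM students GROUP BY major

Result:
major     | avg_credits
----------+------------
Biology   | 68         
Economics | 99         
History   | 125.5      
Physics   | 99         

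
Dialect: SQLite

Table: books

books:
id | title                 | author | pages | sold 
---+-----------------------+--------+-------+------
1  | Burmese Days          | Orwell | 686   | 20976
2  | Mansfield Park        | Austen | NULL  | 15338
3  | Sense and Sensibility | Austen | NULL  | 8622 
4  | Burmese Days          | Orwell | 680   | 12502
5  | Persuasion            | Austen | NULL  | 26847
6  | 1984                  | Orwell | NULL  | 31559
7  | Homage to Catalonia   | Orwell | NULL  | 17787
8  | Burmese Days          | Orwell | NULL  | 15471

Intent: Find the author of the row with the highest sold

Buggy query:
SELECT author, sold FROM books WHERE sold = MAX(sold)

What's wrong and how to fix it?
Bug: MAX(sold) is an aggregate and cannot be used directly in WHERE

Fix: Wrap MAX in a scalar subquery so WHERE compares against a single value

Corrected query:
SELECT author, sold FROM books WHERE sold = (SELECT MAX(sold) FROM books)

Result:
author | sold 
-------+------
Orwell | 31559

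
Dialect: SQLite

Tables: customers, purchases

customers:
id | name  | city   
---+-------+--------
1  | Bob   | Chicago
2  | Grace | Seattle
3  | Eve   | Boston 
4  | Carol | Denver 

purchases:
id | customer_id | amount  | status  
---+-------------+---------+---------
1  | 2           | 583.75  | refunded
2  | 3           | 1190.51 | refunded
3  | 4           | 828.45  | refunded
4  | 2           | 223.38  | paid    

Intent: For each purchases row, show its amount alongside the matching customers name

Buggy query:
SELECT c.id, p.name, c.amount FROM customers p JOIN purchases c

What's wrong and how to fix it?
Bug: JOIN with no ON clause produces a cartesian product; every purchases row pairs with every customers row

Fix: Add ON c.customer_id = p.id to the JOIN

Corrected query:
SELECT c.id, p.name, c.amount FROM customers p JOIN purchases c ON c.customer_id = p.id

Result:
id | name  | amount 
---+-------+--------
1  | Grace | 583.75 
2  | Eve   | 1190.51
3  | Carol | 828.45 
4  | Grace | 223.38 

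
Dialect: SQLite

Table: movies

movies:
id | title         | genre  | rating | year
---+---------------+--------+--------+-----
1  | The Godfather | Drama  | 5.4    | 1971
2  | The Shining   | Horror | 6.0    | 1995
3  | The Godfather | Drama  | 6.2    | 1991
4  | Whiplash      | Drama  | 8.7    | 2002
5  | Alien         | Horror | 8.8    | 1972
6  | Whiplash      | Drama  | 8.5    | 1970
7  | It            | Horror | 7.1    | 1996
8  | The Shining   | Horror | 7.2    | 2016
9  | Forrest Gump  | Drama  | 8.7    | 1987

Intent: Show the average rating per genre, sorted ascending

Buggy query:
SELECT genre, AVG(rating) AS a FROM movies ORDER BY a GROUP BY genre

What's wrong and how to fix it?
Bug: ORDER BY appears before GROUP BY; SQL clause order requires GROUP BY first

Fix: Reorder: SELECT … FROM … GROUP BY … ORDER BY …

Corrected query:
SELECT genre, AVG(rating) AS a FROM movies GROUP BY genre ORDER BY a

Result:
genre  | a    
-------+------
Horror | 7.275
Drama  | 7.5  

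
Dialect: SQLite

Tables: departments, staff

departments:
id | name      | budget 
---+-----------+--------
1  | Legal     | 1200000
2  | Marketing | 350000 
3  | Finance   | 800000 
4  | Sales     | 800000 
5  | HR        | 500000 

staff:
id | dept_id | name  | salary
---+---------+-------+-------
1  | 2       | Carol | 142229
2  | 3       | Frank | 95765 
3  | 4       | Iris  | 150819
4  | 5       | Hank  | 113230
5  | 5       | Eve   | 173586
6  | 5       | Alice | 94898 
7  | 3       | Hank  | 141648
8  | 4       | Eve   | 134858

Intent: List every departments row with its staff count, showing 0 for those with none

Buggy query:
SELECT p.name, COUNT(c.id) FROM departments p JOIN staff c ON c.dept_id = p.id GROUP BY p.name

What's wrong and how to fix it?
Bug: INNER JOIN drops departments rows that have no matching staff rows

Fix: Use LEFT JOIN so parents without children still appear (COUNT(c.id) gives 0)

Corrected query:
SELECT p.name, COUNT(c.id) FROM departments p LEFT JOIN staff c ON c.dept_id = p.id GROUP BY p.name

Result:
name      | COUNT(c.id)
----------+------------
Finance   | 2          
HR        | 3          
Legal     | 0          
Marketing | 1          
Sales     | 2          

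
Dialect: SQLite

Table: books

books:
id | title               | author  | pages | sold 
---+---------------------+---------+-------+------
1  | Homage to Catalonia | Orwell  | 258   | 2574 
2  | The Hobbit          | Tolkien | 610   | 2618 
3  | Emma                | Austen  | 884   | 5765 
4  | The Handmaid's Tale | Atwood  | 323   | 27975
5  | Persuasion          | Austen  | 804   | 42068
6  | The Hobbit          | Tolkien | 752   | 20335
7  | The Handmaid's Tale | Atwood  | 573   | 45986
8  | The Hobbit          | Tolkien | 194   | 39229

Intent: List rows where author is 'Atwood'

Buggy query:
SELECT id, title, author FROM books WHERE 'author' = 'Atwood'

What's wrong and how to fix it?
Bug: Single quotes denote string literals in SQL; the column name is being compared as a constant string

Fix: Reference the column as author without single quotes

Corrected query:
SELECT id, title, author FROM books WHERE author = 'Atwood'

Result:
id | title               | author
---+---------------------+-------
4  | The Handmaid's Tale | Atwood
7  | The Handmaid's Tale | Atwood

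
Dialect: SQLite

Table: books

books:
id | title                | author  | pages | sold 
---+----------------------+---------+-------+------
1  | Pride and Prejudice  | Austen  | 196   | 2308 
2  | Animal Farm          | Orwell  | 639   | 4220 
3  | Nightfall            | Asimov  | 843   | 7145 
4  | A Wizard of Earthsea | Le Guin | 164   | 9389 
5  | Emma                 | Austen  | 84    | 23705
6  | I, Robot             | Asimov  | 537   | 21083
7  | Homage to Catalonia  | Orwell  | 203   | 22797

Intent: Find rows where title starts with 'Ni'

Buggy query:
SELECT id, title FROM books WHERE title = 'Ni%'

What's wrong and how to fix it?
Bug: '=' compares the literal string including the % character; pattern matching needs LIKE

Fix: Replace '=' with LIKE so 'Ni%' is treated as a pattern

Corrected query:
SELECT id, title FROM books WHERE title LIKE 'Ni%'

Result:
id | title    
---+----------
3  | Nightfall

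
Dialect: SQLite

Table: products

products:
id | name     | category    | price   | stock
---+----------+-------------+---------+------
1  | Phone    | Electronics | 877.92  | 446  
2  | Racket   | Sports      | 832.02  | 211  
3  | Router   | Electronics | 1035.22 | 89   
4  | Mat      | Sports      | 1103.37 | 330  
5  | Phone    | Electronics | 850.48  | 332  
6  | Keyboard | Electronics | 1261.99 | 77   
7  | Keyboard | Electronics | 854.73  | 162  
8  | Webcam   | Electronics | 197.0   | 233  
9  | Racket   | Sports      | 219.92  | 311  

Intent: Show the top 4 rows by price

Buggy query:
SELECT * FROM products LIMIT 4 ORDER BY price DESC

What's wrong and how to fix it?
Bug: LIMIT must come after ORDER BY

Fix: Sort with ORDER BY, then apply LIMIT

Corrected query:
SELECT * FROM products ORDER BY price DESC LIMIT 4

Result:
id | name     | category    | price   | stock
---+----------+-------------+---------+------
6  | Keyboard | Electronics | 1261.99 | 77   
4  | Mat      | Sports      | 1103.37 | 330  
3  | Router   | Electronics | 1035.22 | 89   
1  | Phone    | Electronics | 877.92  | 446  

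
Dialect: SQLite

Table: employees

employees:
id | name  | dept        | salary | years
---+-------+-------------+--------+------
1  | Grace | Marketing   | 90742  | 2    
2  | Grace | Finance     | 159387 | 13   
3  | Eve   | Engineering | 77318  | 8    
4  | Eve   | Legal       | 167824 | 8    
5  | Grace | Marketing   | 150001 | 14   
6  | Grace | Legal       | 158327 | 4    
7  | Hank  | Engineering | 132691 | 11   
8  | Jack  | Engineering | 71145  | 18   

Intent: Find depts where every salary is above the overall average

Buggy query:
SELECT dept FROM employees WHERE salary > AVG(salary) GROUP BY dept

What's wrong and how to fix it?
Bug: AVG() is an aggregate; it can't sit directly in WHERE

Fix: Use a subquery for AVG and a HAVING MIN(...) filter so the condition holds for every row in the group

Corrected query:
SELECT dept FROM employees GROUP BY dept HAVING MIN(salary) > (SELECT AVG(salary) FROM employees)

Result:
dept   
-------
Finance
Legal  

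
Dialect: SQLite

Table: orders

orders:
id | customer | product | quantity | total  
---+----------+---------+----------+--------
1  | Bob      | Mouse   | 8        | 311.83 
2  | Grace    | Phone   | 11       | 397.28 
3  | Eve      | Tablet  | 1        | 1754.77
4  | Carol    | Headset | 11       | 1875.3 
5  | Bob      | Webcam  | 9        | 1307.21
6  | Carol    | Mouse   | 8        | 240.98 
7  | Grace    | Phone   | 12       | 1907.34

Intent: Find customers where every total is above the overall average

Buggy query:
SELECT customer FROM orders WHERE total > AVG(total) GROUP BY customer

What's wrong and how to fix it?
Bug: WHERE evaluates per row before aggregation, so AVG() is unavailable

Fix: Compute the overall average in a scalar subquery and compare each group's MIN against it in HAVING

Corrected query:
SELECT customer FROM orders GROUP BY customer HAVING MIN(total) > (SELECT AVG(total) FROM orders)

Result:
customer
--------
Eve     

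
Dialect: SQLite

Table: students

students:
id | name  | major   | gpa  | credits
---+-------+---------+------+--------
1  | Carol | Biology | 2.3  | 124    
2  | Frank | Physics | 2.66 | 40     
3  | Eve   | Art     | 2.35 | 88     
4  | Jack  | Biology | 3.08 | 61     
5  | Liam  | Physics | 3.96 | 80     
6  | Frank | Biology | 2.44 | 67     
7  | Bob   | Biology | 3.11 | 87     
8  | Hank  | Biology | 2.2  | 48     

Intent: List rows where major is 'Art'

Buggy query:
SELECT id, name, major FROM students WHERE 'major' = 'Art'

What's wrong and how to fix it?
Bug: 'major' in single quotes is a string literal, not the column; the comparison is literal-vs-literal and never true

Fix: Reference the column as major without single quotes

Corrected query:
SELECT id, name, major FROM students WHERE major = 'Art'

Result:
id | name | major
---+------+------
3  | Eve  | Art  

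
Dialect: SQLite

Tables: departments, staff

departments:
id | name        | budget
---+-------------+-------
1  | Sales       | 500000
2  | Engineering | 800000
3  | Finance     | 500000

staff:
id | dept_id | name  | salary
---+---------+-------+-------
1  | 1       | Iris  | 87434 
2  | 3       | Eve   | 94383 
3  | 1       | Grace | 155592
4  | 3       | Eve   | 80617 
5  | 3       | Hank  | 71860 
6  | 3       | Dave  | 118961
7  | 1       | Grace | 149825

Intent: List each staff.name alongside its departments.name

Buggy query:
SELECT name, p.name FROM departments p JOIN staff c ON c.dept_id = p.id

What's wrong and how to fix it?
Bug: Both tables have a 'name' column; the unqualified reference is ambiguous

Fix: Prefix ambiguous columns with the table alias

Corrected query:
SELECT c.name, p.name FROM departments p JOIN staff c ON c.dept_id = p.id

Result:
name  | name   
------+--------
Iris  | Sales  
Eve   | Finance
Grace | Sales  
Eve   | Finance
Hank  | Finance
Dave  | Finance
Grace | Sales  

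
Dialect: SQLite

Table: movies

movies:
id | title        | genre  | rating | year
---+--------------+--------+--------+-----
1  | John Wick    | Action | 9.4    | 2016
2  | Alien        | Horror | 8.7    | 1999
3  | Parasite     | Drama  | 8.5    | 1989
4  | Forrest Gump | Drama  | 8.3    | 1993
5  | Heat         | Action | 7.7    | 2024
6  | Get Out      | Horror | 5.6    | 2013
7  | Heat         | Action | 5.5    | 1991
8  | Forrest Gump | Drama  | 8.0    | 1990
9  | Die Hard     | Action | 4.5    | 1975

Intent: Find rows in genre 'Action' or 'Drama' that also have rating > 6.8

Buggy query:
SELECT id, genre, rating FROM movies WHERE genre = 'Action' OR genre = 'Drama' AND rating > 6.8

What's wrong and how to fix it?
Bug: AND binds tighter than OR, so this parses as genre = 'Action' OR (genre = 'Drama' AND rating > 6.8)

Fix: Group the OR with parentheses (or use IN), then AND the threshold

Corrected query:
SELECT id, genre, rating FROM movies WHERE (genre = 'Action' OR genre = 'Drama') AND rating > 6.8

Result:
id | genre  | rating
---+--------+-------
1  | Action | 9.4   
3  | Drama  | 8.5   
4  | Drama  | 8.3   
5  | Action | 7.7   
8  | Drama  | 8     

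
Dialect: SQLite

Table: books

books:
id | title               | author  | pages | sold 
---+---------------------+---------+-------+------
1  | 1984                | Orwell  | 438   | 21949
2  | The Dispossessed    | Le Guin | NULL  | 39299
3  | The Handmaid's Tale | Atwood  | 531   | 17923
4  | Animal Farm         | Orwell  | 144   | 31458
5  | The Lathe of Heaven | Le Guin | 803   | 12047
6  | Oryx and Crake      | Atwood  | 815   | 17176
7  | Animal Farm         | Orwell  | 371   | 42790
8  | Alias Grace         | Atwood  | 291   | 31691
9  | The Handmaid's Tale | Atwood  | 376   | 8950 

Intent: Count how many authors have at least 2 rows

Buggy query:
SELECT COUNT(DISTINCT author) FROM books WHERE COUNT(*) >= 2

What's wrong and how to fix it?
Bug: WHERE filters individual rows, not groups, so a group-level COUNT is invalid there

Fix: Use a subquery that GROUPs and filters with HAVING, then count its rows

Corrected query:
SELECT COUNT(*) FROM (SELECT author FROM books GROUP BY author HAVING COUNT(*) >= 2)

Result:
COUNT(*)
--------
3       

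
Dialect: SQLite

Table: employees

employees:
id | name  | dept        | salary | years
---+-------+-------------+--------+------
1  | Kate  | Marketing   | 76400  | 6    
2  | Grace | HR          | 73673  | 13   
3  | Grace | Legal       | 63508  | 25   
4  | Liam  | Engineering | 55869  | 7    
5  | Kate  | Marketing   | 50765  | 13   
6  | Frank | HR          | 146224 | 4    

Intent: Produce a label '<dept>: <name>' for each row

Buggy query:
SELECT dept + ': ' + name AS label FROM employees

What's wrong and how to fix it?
Bug: SQLite uses || for string concatenation; + coerces text to numbers (yielding 0)

Fix: Replace + with || to concatenate text

Corrected query:
SELECT dept || ': ' || name AS label FROM employees

Result:
label            
-----------------
Marketing: Kate  
HR: Grace        
Legal: Grace     
Engineering: Liam
Marketing: Kate  
HR: Frank        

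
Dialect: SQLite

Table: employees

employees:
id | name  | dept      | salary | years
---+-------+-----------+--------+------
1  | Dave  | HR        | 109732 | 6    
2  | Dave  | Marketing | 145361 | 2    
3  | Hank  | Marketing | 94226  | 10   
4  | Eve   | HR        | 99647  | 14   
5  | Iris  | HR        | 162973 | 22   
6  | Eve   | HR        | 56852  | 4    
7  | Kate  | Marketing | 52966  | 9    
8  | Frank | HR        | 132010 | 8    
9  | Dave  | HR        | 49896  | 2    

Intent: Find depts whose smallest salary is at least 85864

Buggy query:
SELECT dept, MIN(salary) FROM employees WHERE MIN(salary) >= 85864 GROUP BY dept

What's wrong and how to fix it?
Bug: Aggregates like MIN are computed per group after WHERE runs

Fix: Replace WHERE with HAVING after the GROUP BY

Corrected query:
SELECT dept, MIN(salary) FROM employees GROUP BY dept HAVING MIN(salary) >= 85864

Result:
(no rows)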